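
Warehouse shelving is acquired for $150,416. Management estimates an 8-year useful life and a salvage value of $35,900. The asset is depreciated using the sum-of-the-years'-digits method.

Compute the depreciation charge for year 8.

$3,181

Depreciable base = $150,416 − $35,900 = $114,516.
Sum of the years' digits = 8+7+6+5+4+3+2+1 = 36.
Year 1: $114,516 × 8/36 = $25,448. Book value $124,968.
Year 2: $114,516 × 7/36 = $22,267. Book value $102,701.
Year 3: $114,516 × 6/36 = $19,086. Book value $83,615.
Year 4: $114,516 × 5/36 = $15,905. Book value $67,710.
Year 5: $114,516 × 4/36 = $12,724. Book value $54,986.
Year 6: $114,516 × 3/36 = $9,543. Book value $45,443.
Year 7: $114,516 × 2/36 = $6,362. Book value $39,081.
Year 8: $114,516 × 1/36 = $3,181. Book value $35,900.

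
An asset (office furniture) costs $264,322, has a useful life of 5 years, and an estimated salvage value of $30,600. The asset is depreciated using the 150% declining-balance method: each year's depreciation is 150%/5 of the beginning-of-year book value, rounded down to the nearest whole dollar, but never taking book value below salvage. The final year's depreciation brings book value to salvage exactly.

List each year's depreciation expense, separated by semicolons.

Depreciable base = $264,322 − $30,600 = $233,722.
Year 1: ⌊$264,322 × 150%/5⌋ = $79,296. Book value $185,026.
Year 2: ⌊$185,026 × 150%/5⌋ = $55,507. Book value $129,519.
Year 3: ⌊$129,519 × 150%/5⌋ = $38,855. Book value $90,664.
Year 4: ⌊$90,664 × 150%/5⌋ = $27,199. Book value $63,465.
Year 5 (final): $63,465 − $30,600 = $32,865. Book value $30,600.

$79,296; $55,507; $38,855; $27,199; $32,865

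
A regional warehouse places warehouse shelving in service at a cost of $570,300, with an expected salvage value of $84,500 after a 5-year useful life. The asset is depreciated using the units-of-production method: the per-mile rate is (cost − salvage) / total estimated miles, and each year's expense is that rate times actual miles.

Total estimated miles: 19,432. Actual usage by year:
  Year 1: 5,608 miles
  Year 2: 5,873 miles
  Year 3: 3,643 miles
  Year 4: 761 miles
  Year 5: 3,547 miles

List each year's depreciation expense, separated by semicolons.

Depreciable base = $570,300 − $84,500 = $485,800.
Rate = $485,800 / 19,432 miles = $25 per mile.
Year 1: 5,608 × $25 = $140,200. Book value $430,100.
Year 2: 5,873 × $25 = $146,825. Book value $283,275.
Year 3: 3,643 × $25 = $91,075. Book value $192,200.
Year 4: 761 × $25 = $19,025. Book value $173,175.
Year 5: 3,547 × $25 = $88,675. Book value $84,500.

$140,200; $146,825; $91,075; $19,025; $88,675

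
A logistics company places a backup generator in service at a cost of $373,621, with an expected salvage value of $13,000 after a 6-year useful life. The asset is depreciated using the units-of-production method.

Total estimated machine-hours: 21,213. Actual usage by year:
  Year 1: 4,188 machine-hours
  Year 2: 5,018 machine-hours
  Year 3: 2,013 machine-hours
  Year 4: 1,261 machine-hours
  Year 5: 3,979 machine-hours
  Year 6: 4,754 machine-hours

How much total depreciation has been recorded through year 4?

Depreciable base = $373,621 − $13,000 = $360,621.
Rate = $360,621 / 21,213 machine-hours = $17 per machine-hour.
Year 1: 4,188 × $17 = $71,196. Book value $302,425.
Year 2: 5,018 × $17 = $85,306. Book value $217,119.
Year 3: 2,013 × $17 = $34,221. Book value $182,898.
Year 4: 1,261 × $17 = $21,437. Book value $161,461.
Accumulated through year 4 = $373,621 − $161,461 = $212,160.

$212,160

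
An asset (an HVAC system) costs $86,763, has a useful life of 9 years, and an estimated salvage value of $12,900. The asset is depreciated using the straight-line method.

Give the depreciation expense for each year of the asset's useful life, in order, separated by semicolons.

$8,207; $8,207; $8,207; $8,207; $8,207; $8,207; $8,207; $8,207; $8,207

Depreciable base = $86,763 − $12,900 = $73,863.
Annual expense = $73,863 / 9 = $8,207.
End of year 1: book value $78,556.
End of year 2: book value $70,349.
End of year 3: book value $62,142.
End of year 4: book value $53,935.
End of year 5: book value $45,728.
End of year 6: book value $37,521.
End of year 7: book value $29,314.
End of year 8: book value $21,107.
End of year 9: book value $12,900.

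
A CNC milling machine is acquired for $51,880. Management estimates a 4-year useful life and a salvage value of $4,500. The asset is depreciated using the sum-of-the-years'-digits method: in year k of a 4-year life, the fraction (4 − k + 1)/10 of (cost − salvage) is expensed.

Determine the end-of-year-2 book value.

Depreciable base = $51,880 − $4,500 = $47,380.
Sum of the years' digits = 4+3+2+1 = 10.
Year 1: $47,380 × 4/10 = $18,952. Book value $32,928.
Year 2: $47,380 × 3/10 = $14,214. Book value $18,714.

$18,714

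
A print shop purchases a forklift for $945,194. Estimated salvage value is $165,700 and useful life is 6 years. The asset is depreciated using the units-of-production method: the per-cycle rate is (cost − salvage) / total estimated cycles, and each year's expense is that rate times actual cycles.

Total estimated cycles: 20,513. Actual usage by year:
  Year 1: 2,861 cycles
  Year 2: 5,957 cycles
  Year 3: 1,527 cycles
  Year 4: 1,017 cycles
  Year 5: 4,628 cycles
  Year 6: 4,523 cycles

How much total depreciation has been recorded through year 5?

Depreciable base = $945,194 − $165,700 = $779,494.
Rate = $779,494 / 20,513 cycles = $38 per cycle.
Year 1: 2,861 × $38 = $108,718. Book value $836,476.
Year 2: 5,957 × $38 = $226,366. Book value $610,110.
Year 3: 1,527 × $38 = $58,026. Book value $552,084.
Year 4: 1,017 × $38 = $38,646. Book value $513,438.
Year 5: 4,628 × $38 = $175,864. Book value $337,574.
Accumulated through year 5 = $945,194 − $337,574 = $607,620.

$607,620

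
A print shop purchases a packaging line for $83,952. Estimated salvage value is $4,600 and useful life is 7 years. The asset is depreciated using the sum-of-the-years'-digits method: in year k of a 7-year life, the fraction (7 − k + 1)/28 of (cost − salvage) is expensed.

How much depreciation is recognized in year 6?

$5,668

Depreciable base = $83,952 − $4,600 = $79,352.
Sum of the years' digits = 7+6+5+4+3+2+1 = 28.
Year 1: $79,352 × 7/28 = $19,838. Book value $64,114.
Year 2: $79,352 × 6/28 = $17,004. Book value $47,110.
Year 3: $79,352 × 5/28 = $14,170. Book value $32,940.
Year 4: $79,352 × 4/28 = $11,336. Book value $21,604.
Year 5: $79,352 × 3/28 = $8,502. Book value $13,102.
Year 6: $79,352 × 2/28 = $5,668. Book value $7,434.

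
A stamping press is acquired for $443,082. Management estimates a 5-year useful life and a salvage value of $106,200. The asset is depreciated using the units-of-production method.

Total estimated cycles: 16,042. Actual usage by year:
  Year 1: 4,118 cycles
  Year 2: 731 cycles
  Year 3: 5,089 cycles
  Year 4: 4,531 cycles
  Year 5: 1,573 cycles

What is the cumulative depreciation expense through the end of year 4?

$303,849

Depreciable base = $443,082 − $106,200 = $336,882.
Rate = $336,882 / 16,042 cycles = $21 per cycle.
Year 1: 4,118 × $21 = $86,478. Book value $356,604.
Year 2: 731 × $21 = $15,351. Book value $341,253.
Year 3: 5,089 × $21 = $106,869. Book value $234,384.
Year 4: 4,531 × $21 = $95,151. Book value $139,233.
Accumulated through year 4 = $443,082 − $139,233 = $303,849.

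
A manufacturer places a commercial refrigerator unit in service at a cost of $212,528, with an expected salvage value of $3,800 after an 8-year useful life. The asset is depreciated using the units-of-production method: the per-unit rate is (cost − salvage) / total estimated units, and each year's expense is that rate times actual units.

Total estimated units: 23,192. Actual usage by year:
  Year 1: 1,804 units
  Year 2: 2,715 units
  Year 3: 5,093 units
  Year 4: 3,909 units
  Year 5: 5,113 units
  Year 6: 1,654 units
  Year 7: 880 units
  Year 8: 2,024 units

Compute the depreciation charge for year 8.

Depreciable base = $212,528 − $3,800 = $208,728.
Rate = $208,728 / 23,192 units = $9 per unit.
Year 1: 1,804 × $9 = $16,236. Book value $196,292.
Year 2: 2,715 × $9 = $24,435. Book value $171,857.
Year 3: 5,093 × $9 = $45,837. Book value $126,020.
Year 4: 3,909 × $9 = $35,181. Book value $90,839.
Year 5: 5,113 × $9 = $46,017. Book value $44,822.
Year 6: 1,654 × $9 = $14,886. Book value $29,936.
Year 7: 880 × $9 = $7,920. Book value $22,016.
Year 8: 2,024 × $9 = $18,216. Book value $3,800.

$18,216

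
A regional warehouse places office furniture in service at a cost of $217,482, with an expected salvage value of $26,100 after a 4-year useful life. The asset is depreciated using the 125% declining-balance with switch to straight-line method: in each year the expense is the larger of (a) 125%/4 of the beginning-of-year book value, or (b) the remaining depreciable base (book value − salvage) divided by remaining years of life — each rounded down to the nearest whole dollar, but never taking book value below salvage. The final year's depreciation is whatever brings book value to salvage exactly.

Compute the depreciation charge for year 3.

$38,347

Depreciable base = $217,482 − $26,100 = $191,382.
Year 1: DB = ⌊$217,482 × 125%/4⌋ = $67,963; SL = ⌊$191,382/4⌋ = $47,845 → take DB $67,963. Book value $149,519.
Year 2: DB = ⌊$149,519 × 125%/4⌋ = $46,724; SL = ⌊$123,419/3⌋ = $41,139 → take DB $46,724. Book value $102,795.
Year 3: DB = ⌊$102,795 × 125%/4⌋ = $32,123; SL = ⌊$76,695/2⌋ = $38,347 → take SL $38,347. Book value $64,448.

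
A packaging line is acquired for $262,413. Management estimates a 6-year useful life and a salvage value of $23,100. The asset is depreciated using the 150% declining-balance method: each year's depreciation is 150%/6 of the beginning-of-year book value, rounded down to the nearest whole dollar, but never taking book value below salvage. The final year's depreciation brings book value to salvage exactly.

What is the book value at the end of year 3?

Depreciable base = $262,413 − $23,100 = $239,313.
Year 1: ⌊$262,413 × 150%/6⌋ = $65,603. Book value $196,810.
Year 2: ⌊$196,810 × 150%/6⌋ = $49,202. Book value $147,608.
Year 3: ⌊$147,608 × 150%/6⌋ = $36,902. Book value $110,706.

$110,706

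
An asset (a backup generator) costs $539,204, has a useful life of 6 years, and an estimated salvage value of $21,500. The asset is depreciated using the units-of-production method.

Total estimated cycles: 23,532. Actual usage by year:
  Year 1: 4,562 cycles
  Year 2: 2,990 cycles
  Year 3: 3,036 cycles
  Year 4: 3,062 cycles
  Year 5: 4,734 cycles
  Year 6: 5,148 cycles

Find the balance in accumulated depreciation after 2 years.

$166,144

Depreciable base = $539,204 − $21,500 = $517,704.
Rate = $517,704 / 23,532 cycles = $22 per cycle.
Year 1: 4,562 × $22 = $100,364. Book value $438,840.
Year 2: 2,990 × $22 = $65,780. Book value $373,060.
Accumulated through year 2 = $539,204 − $373,060 = $166,144.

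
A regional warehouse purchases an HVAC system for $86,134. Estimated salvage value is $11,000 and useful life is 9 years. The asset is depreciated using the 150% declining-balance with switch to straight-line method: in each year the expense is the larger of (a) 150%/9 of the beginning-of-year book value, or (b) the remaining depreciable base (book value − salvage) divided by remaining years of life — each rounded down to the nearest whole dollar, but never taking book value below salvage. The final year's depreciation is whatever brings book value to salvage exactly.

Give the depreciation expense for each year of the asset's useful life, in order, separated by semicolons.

Depreciable base = $86,134 − $11,000 = $75,134.
Year 1: DB = ⌊$86,134 × 150%/9⌋ = $14,355; SL = ⌊$75,134/9⌋ = $8,348 → take DB $14,355. Book value $71,779.
Year 2: DB = ⌊$71,779 × 150%/9⌋ = $11,963; SL = ⌊$60,779/8⌋ = $7,597 → take DB $11,963. Book value $59,816.
Year 3: DB = ⌊$59,816 × 150%/9⌋ = $9,969; SL = ⌊$48,816/7⌋ = $6,973 → take DB $9,969. Book value $49,847.
Year 4: DB = ⌊$49,847 × 150%/9⌋ = $8,307; SL = ⌊$38,847/6⌋ = $6,474 → take DB $8,307. Book value $41,540.
Year 5: DB = ⌊$41,540 × 150%/9⌋ = $6,923; SL = ⌊$30,540/5⌋ = $6,108 → take DB $6,923. Book value $34,617.
Year 6: DB = ⌊$34,617 × 150%/9⌋ = $5,769; SL = ⌊$23,617/4⌋ = $5,904 → take SL $5,904. Book value $28,713.
Year 7: DB = ⌊$28,713 × 150%/9⌋ = $4,785; SL = ⌊$17,713/3⌋ = $5,904 → take SL $5,904. Book value $22,809.
Year 8: DB = ⌊$22,809 × 150%/9⌋ = $3,801; SL = ⌊$11,809/2⌋ = $5,904 → take SL $5,904. Book value $16,905.
Year 9 (final): $16,905 − $11,000 = $5,905. Book value $11,000.

$14,355; $11,963; $9,969; $8,307; $6,923; $5,904; $5,904; $5,904; $5,905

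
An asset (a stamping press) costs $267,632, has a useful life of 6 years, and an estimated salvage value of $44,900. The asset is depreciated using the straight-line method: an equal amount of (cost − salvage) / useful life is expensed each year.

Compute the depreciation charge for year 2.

Depreciable base = $267,632 − $44,900 = $222,732.
Annual expense = $222,732 / 6 = $37,122.

$37,122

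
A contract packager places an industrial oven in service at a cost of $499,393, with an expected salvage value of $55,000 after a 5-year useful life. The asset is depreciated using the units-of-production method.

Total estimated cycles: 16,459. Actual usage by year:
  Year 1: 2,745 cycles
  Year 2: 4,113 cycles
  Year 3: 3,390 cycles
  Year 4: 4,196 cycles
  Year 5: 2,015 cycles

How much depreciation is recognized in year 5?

$54,405

Depreciable base = $499,393 − $55,000 = $444,393.
Rate = $444,393 / 16,459 cycles = $27 per cycle.
Year 1: 2,745 × $27 = $74,115. Book value $425,278.
Year 2: 4,113 × $27 = $111,051. Book value $314,227.
Year 3: 3,390 × $27 = $91,530. Book value $222,697.
Year 4: 4,196 × $27 = $113,292. Book value $109,405.
Year 5: 2,015 × $27 = $54,405. Book value $55,000.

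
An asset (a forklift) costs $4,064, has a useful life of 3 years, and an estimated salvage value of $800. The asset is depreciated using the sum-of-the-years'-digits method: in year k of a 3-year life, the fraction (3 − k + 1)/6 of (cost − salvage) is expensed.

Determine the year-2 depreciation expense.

$1,088

Depreciable base = $4,064 − $800 = $3,264.
Sum of the years' digits = 3+2+1 = 6.
Year 1: $3,264 × 3/6 = $1,632. Book value $2,432.
Year 2: $3,264 × 2/6 = $1,088. Book value $1,344.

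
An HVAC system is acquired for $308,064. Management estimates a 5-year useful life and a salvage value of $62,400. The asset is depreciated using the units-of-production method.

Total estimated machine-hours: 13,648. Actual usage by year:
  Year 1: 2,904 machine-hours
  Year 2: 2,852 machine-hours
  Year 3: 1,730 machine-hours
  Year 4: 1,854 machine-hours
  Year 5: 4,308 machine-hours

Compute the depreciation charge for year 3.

Depreciable base = $308,064 − $62,400 = $245,664.
Rate = $245,664 / 13,648 machine-hours = $18 per machine-hour.
Year 1: 2,904 × $18 = $52,272. Book value $255,792.
Year 2: 2,852 × $18 = $51,336. Book value $204,456.
Year 3: 1,730 × $18 = $31,140. Book value $173,316.

$31,140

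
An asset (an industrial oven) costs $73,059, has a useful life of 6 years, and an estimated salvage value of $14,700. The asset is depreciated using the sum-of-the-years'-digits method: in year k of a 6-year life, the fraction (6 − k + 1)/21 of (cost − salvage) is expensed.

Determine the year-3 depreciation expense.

$11,116

Depreciable base = $73,059 − $14,700 = $58,359.
Sum of the years' digits = 6+5+4+3+2+1 = 21.
Year 1: $58,359 × 6/21 = $16,674. Book value $56,385.
Year 2: $58,359 × 5/21 = $13,895. Book value $42,490.
Year 3: $58,359 × 4/21 = $11,116. Book value $31,374.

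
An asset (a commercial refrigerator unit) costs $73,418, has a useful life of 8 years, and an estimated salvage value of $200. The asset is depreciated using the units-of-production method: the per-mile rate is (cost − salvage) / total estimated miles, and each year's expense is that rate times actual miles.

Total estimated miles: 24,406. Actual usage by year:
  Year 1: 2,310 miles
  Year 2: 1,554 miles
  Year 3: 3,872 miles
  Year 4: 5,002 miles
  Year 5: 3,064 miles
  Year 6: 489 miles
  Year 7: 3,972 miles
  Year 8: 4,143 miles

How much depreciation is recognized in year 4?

$15,006

Depreciable base = $73,418 − $200 = $73,218.
Rate = $73,218 / 24,406 miles = $3 per mile.
Year 1: 2,310 × $3 = $6,930. Book value $66,488.
Year 2: 1,554 × $3 = $4,662. Book value $61,826.
Year 3: 3,872 × $3 = $11,616. Book value $50,210.
Year 4: 5,002 × $3 = $15,006. Book value $35,204.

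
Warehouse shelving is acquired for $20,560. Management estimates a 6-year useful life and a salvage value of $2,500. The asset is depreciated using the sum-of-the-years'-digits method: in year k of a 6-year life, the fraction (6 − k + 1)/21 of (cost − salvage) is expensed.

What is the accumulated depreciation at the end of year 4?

$15,480

Depreciable base = $20,560 − $2,500 = $18,060.
Sum of the years' digits = 6+5+4+3+2+1 = 21.
Year 1: $18,060 × 6/21 = $5,160. Book value $15,400.
Year 2: $18,060 × 5/21 = $4,300. Book value $11,100.
Year 3: $18,060 × 4/21 = $3,440. Book value $7,660.
Year 4: $18,060 × 3/21 = $2,580. Book value $5,080.
Accumulated through year 4 = $20,560 − $5,080 = $15,480.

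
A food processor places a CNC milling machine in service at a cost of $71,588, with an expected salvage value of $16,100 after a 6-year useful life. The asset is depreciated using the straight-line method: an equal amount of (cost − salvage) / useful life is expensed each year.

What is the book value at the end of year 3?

$43,844

Depreciable base = $71,588 − $16,100 = $55,488.
Annual expense = $55,488 / 6 = $9,248.
End of year 1: book value $62,340.
End of year 2: book value $53,092.
End of year 3: book value $43,844.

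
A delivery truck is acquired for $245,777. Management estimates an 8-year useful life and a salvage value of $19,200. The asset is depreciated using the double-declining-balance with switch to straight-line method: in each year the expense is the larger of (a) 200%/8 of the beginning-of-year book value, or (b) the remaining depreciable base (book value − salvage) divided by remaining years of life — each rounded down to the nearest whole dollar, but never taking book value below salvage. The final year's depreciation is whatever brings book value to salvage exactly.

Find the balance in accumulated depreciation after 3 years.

Depreciable base = $245,777 − $19,200 = $226,577.
Year 1: DB = ⌊$245,777 × 200%/8⌋ = $61,444; SL = ⌊$226,577/8⌋ = $28,322 → take DB $61,444. Book value $184,333.
Year 2: DB = ⌊$184,333 × 200%/8⌋ = $46,083; SL = ⌊$165,133/7⌋ = $23,590 → take DB $46,083. Book value $138,250.
Year 3: DB = ⌊$138,250 × 200%/8⌋ = $34,562; SL = ⌊$119,050/6⌋ = $19,841 → take DB $34,562. Book value $103,688.
Accumulated through year 3 = $245,777 − $103,688 = $142,089.

$142,089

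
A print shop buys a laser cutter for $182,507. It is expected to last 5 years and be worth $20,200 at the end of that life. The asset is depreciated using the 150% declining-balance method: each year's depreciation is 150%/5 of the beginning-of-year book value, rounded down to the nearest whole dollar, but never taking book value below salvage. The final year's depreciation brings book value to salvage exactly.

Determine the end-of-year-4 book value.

$43,821

Depreciable base = $182,507 − $20,200 = $162,307.
Year 1: ⌊$182,507 × 150%/5⌋ = $54,752. Book value $127,755.
Year 2: ⌊$127,755 × 150%/5⌋ = $38,326. Book value $89,429.
Year 3: ⌊$89,429 × 150%/5⌋ = $26,828. Book value $62,601.
Year 4: ⌊$62,601 × 150%/5⌋ = $18,780. Book value $43,821.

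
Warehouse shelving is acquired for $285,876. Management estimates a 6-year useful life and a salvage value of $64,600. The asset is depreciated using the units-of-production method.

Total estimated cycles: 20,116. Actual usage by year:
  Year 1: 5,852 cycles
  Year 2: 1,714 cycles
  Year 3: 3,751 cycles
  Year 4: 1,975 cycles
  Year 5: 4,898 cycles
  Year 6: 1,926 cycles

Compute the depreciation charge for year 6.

$21,186

Depreciable base = $285,876 − $64,600 = $221,276.
Rate = $221,276 / 20,116 cycles = $11 per cycle.
Year 1: 5,852 × $11 = $64,372. Book value $221,504.
Year 2: 1,714 × $11 = $18,854. Book value $202,650.
Year 3: 3,751 × $11 = $41,261. Book value $161,389.
Year 4: 1,975 × $11 = $21,725. Book value $139,664.
Year 5: 4,898 × $11 = $53,878. Book value $85,786.
Year 6: 1,926 × $11 = $21,186. Book value $64,600.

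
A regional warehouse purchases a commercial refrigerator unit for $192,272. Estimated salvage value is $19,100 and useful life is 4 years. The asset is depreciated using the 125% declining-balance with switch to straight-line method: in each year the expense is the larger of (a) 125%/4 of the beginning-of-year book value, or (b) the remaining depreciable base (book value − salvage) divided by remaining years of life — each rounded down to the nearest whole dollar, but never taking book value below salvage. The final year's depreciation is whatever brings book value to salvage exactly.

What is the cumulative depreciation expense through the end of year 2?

Depreciable base = $192,272 − $19,100 = $173,172.
Year 1: DB = ⌊$192,272 × 125%/4⌋ = $60,085; SL = ⌊$173,172/4⌋ = $43,293 → take DB $60,085. Book value $132,187.
Year 2: DB = ⌊$132,187 × 125%/4⌋ = $41,308; SL = ⌊$113,087/3⌋ = $37,695 → take DB $41,308. Book value $90,879.
Accumulated through year 2 = $192,272 − $90,879 = $101,393.

$101,393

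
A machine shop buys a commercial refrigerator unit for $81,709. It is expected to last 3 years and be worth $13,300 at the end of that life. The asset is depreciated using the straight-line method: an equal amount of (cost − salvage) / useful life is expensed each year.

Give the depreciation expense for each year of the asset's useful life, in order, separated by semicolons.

Depreciable base = $81,709 − $13,300 = $68,409.
Annual expense = $68,409 / 3 = $22,803.
End of year 1: book value $58,906.
End of year 2: book value $36,103.
End of year 3: book value $13,300.

$22,803; $22,803; $22,803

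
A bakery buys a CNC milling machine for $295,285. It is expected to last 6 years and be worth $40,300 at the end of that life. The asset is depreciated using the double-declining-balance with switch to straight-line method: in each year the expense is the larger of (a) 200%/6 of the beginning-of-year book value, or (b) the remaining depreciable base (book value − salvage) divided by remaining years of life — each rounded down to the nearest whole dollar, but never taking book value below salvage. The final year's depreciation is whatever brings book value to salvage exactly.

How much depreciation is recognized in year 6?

Depreciable base = $295,285 − $40,300 = $254,985.
Year 1: DB = ⌊$295,285 × 200%/6⌋ = $98,428; SL = ⌊$254,985/6⌋ = $42,497 → take DB $98,428. Book value $196,857.
Year 2: DB = ⌊$196,857 × 200%/6⌋ = $65,619; SL = ⌊$156,557/5⌋ = $31,311 → take DB $65,619. Book value $131,238.
Year 3: DB = ⌊$131,238 × 200%/6⌋ = $43,746; SL = ⌊$90,938/4⌋ = $22,734 → take DB $43,746. Book value $87,492.
Year 4: DB = ⌊$87,492 × 200%/6⌋ = $29,164; SL = ⌊$47,192/3⌋ = $15,730 → take DB $29,164. Book value $58,328.
Year 5: DB = ⌊$58,328 × 200%/6⌋ = $19,442; SL = ⌊$18,028/2⌋ = $9,014 → take DB $19,442, capped at $18,028. Book value $40,300.
Year 6 (final): $40,300 − $40,300 = $0. Book value $40,300.

$0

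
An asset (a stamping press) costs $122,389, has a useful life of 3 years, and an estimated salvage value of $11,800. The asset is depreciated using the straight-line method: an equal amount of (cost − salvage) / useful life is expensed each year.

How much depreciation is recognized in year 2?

Depreciable base = $122,389 − $11,800 = $110,589.
Annual expense = $110,589 / 3 = $36,863.

$36,863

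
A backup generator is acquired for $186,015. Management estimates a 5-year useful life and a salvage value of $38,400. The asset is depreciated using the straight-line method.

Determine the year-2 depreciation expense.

Depreciable base = $186,015 − $38,400 = $147,615.
Annual expense = $147,615 / 5 = $29,523.

$29,523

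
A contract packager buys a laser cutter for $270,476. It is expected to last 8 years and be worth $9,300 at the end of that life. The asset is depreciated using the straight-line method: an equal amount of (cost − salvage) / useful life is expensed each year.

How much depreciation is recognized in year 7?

Depreciable base = $270,476 − $9,300 = $261,176.
Annual expense = $261,176 / 8 = $32,647.

$32,647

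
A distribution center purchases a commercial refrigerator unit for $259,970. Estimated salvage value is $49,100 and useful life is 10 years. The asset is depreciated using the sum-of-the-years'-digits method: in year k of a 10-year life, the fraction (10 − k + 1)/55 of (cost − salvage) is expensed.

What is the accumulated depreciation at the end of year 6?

Depreciable base = $259,970 − $49,100 = $210,870.
Sum of the years' digits = 10+9+8+7+6+5+4+3+2+1 = 55.
Year 1: $210,870 × 10/55 = $38,340. Book value $221,630.
Year 2: $210,870 × 9/55 = $34,506. Book value $187,124.
Year 3: $210,870 × 8/55 = $30,672. Book value $156,452.
Year 4: $210,870 × 7/55 = $26,838. Book value $129,614.
Year 5: $210,870 × 6/55 = $23,004. Book value $106,610.
Year 6: $210,870 × 5/55 = $19,170. Book value $87,440.
Accumulated through year 6 = $259,970 − $87,440 = $172,530.

$172,530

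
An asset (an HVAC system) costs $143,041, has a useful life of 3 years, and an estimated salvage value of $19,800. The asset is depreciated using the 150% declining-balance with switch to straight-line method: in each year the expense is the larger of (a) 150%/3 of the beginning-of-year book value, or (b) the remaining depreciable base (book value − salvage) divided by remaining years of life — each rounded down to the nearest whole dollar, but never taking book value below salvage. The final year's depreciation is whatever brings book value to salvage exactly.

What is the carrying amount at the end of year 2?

Depreciable base = $143,041 − $19,800 = $123,241.
Year 1: DB = ⌊$143,041 × 150%/3⌋ = $71,520; SL = ⌊$123,241/3⌋ = $41,080 → take DB $71,520. Book value $71,521.
Year 2: DB = ⌊$71,521 × 150%/3⌋ = $35,760; SL = ⌊$51,721/2⌋ = $25,860 → take DB $35,760. Book value $35,761.

$35,761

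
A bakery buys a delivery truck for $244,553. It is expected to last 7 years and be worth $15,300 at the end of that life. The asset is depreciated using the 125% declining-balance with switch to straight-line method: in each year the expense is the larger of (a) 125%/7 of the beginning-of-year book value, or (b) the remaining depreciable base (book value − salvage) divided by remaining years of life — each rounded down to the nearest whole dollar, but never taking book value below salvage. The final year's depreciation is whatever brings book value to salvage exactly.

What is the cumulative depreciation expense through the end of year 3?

Depreciable base = $244,553 − $15,300 = $229,253.
Year 1: DB = ⌊$244,553 × 125%/7⌋ = $43,670; SL = ⌊$229,253/7⌋ = $32,750 → take DB $43,670. Book value $200,883.
Year 2: DB = ⌊$200,883 × 125%/7⌋ = $35,871; SL = ⌊$185,583/6⌋ = $30,930 → take DB $35,871. Book value $165,012.
Year 3: DB = ⌊$165,012 × 125%/7⌋ = $29,466; SL = ⌊$149,712/5⌋ = $29,942 → take SL $29,942. Book value $135,070.
Accumulated through year 3 = $244,553 − $135,070 = $109,483.

$109,483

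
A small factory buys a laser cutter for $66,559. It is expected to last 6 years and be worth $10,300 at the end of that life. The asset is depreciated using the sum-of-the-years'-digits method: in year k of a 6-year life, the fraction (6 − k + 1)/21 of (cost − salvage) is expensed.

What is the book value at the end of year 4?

$18,337

Depreciable base = $66,559 − $10,300 = $56,259.
Sum of the years' digits = 6+5+4+3+2+1 = 21.
Year 1: $56,259 × 6/21 = $16,074. Book value $50,485.
Year 2: $56,259 × 5/21 = $13,395. Book value $37,090.
Year 3: $56,259 × 4/21 = $10,716. Book value $26,374.
Year 4: $56,259 × 3/21 = $8,037. Book value $18,337.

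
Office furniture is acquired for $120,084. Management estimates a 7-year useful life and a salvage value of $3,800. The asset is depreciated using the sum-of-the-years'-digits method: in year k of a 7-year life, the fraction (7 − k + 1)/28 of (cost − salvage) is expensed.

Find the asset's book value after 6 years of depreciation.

Depreciable base = $120,084 − $3,800 = $116,284.
Sum of the years' digits = 7+6+5+4+3+2+1 = 28.
Year 1: $116,284 × 7/28 = $29,071. Book value $91,013.
Year 2: $116,284 × 6/28 = $24,918. Book value $66,095.
Year 3: $116,284 × 5/28 = $20,765. Book value $45,330.
Year 4: $116,284 × 4/28 = $16,612. Book value $28,718.
Year 5: $116,284 × 3/28 = $12,459. Book value $16,259.
Year 6: $116,284 × 2/28 = $8,306. Book value $7,953.

$7,953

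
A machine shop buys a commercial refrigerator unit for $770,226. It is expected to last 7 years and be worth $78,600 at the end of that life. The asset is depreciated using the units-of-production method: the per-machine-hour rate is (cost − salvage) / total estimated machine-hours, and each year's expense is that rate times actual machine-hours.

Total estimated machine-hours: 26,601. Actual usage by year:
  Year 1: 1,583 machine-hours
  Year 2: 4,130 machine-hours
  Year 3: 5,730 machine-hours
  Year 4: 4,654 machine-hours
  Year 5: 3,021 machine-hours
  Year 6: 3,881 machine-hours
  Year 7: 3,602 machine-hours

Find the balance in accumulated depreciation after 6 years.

Depreciable base = $770,226 − $78,600 = $691,626.
Rate = $691,626 / 26,601 machine-hours = $26 per machine-hour.
Year 1: 1,583 × $26 = $41,158. Book value $729,068.
Year 2: 4,130 × $26 = $107,380. Book value $621,688.
Year 3: 5,730 × $26 = $148,980. Book value $472,708.
Year 4: 4,654 × $26 = $121,004. Book value $351,704.
Year 5: 3,021 × $26 = $78,546. Book value $273,158.
Year 6: 3,881 × $26 = $100,906. Book value $172,252.
Accumulated through year 6 = $770,226 − $172,252 = $597,974.

$597,974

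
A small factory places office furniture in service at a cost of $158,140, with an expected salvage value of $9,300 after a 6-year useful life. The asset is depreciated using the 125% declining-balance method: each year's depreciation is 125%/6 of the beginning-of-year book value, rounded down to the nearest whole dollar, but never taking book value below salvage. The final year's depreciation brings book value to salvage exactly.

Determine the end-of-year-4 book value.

$62,119

Depreciable base = $158,140 − $9,300 = $148,840.
Year 1: ⌊$158,140 × 125%/6⌋ = $32,945. Book value $125,195.
Year 2: ⌊$125,195 × 125%/6⌋ = $26,082. Book value $99,113.
Year 3: ⌊$99,113 × 125%/6⌋ = $20,648. Book value $78,465.
Year 4: ⌊$78,465 × 125%/6⌋ = $16,346. Book value $62,119.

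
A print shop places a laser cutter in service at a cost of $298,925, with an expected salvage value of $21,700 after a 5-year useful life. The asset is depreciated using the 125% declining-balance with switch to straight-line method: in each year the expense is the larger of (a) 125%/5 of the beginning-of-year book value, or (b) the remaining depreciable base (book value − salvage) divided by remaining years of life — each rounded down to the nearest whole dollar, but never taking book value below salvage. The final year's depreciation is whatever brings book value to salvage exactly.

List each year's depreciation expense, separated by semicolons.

Depreciable base = $298,925 − $21,700 = $277,225.
Year 1: DB = ⌊$298,925 × 125%/5⌋ = $74,731; SL = ⌊$277,225/5⌋ = $55,445 → take DB $74,731. Book value $224,194.
Year 2: DB = ⌊$224,194 × 125%/5⌋ = $56,048; SL = ⌊$202,494/4⌋ = $50,623 → take DB $56,048. Book value $168,146.
Year 3: DB = ⌊$168,146 × 125%/5⌋ = $42,036; SL = ⌊$146,446/3⌋ = $48,815 → take SL $48,815. Book value $119,331.
Year 4: DB = ⌊$119,331 × 125%/5⌋ = $29,832; SL = ⌊$97,631/2⌋ = $48,815 → take SL $48,815. Book value $70,516.
Year 5 (final): $70,516 − $21,700 = $48,816. Book value $21,700.

$74,731; $56,048; $48,815; $48,815; $48,816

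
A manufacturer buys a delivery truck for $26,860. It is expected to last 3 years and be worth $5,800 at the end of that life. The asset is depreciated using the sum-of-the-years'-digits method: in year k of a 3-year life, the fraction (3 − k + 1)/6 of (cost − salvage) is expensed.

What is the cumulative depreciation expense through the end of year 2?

Depreciable base = $26,860 − $5,800 = $21,060.
Sum of the years' digits = 3+2+1 = 6.
Year 1: $21,060 × 3/6 = $10,530. Book value $16,330.
Year 2: $21,060 × 2/6 = $7,020. Book value $9,310.
Accumulated through year 2 = $26,860 − $9,310 = $17,550.

$17,550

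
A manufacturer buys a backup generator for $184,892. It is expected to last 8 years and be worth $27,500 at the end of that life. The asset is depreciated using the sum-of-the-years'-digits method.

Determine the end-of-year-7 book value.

$31,872

Depreciable base = $184,892 − $27,500 = $157,392.
Sum of the years' digits = 8+7+6+5+4+3+2+1 = 36.
Year 1: $157,392 × 8/36 = $34,976. Book value $149,916.
Year 2: $157,392 × 7/36 = $30,604. Book value $119,312.
Year 3: $157,392 × 6/36 = $26,232. Book value $93,080.
Year 4: $157,392 × 5/36 = $21,860. Book value $71,220.
Year 5: $157,392 × 4/36 = $17,488. Book value $53,732.
Year 6: $157,392 × 3/36 = $13,116. Book value $40,616.
Year 7: $157,392 × 2/36 = $8,744. Book value $31,872.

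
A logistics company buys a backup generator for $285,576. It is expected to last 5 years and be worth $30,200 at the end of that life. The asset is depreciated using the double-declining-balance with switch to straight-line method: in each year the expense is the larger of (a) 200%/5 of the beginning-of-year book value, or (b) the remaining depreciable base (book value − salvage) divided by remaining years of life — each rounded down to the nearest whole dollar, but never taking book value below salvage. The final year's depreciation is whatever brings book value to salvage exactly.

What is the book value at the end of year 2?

$102,808

Depreciable base = $285,576 − $30,200 = $255,376.
Year 1: DB = ⌊$285,576 × 200%/5⌋ = $114,230; SL = ⌊$255,376/5⌋ = $51,075 → take DB $114,230. Book value $171,346.
Year 2: DB = ⌊$171,346 × 200%/5⌋ = $68,538; SL = ⌊$141,146/4⌋ = $35,286 → take DB $68,538. Book value $102,808.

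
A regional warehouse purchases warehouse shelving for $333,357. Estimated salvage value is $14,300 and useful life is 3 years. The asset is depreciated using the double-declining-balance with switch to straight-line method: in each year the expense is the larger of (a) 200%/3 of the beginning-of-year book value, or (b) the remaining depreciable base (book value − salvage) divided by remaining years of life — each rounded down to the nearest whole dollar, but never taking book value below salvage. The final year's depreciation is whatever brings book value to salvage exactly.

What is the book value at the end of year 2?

$37,040

Depreciable base = $333,357 − $14,300 = $319,057.
Year 1: DB = ⌊$333,357 × 200%/3⌋ = $222,238; SL = ⌊$319,057/3⌋ = $106,352 → take DB $222,238. Book value $111,119.
Year 2: DB = ⌊$111,119 × 200%/3⌋ = $74,079; SL = ⌊$96,819/2⌋ = $48,409 → take DB $74,079. Book value $37,040.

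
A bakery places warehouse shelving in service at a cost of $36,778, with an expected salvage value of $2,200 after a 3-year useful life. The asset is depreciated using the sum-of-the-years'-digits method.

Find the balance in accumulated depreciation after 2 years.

Depreciable base = $36,778 − $2,200 = $34,578.
Sum of the years' digits = 3+2+1 = 6.
Year 1: $34,578 × 3/6 = $17,289. Book value $19,489.
Year 2: $34,578 × 2/6 = $11,526. Book value $7,963.
Accumulated through year 2 = $36,778 − $7,963 = $28,815.

$28,815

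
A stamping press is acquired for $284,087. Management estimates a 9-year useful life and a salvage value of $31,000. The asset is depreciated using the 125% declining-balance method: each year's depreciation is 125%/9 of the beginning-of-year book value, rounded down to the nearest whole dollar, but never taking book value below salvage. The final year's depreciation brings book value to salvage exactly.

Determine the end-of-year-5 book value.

Depreciable base = $284,087 − $31,000 = $253,087.
Year 1: ⌊$284,087 × 125%/9⌋ = $39,456. Book value $244,631.
Year 2: ⌊$244,631 × 125%/9⌋ = $33,976. Book value $210,655.
Year 3: ⌊$210,655 × 125%/9⌋ = $29,257. Book value $181,398.
Year 4: ⌊$181,398 × 125%/9⌋ = $25,194. Book value $156,204.
Year 5: ⌊$156,204 × 125%/9⌋ = $21,695. Book value $134,509.

$134,509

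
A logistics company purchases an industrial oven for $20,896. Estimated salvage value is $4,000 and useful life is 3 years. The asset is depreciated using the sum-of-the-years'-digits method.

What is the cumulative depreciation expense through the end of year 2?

Depreciable base = $20,896 − $4,000 = $16,896.
Sum of the years' digits = 3+2+1 = 6.
Year 1: $16,896 × 3/6 = $8,448. Book value $12,448.
Year 2: $16,896 × 2/6 = $5,632. Book value $6,816.
Accumulated through year 2 = $20,896 − $6,816 = $14,080.

$14,080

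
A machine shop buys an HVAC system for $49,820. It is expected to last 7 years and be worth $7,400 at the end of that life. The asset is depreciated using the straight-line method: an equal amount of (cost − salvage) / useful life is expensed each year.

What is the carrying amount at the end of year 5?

Depreciable base = $49,820 − $7,400 = $42,420.
Annual expense = $42,420 / 7 = $6,060.
End of year 1: book value $43,760.
End of year 2: book value $37,700.
End of year 3: book value $31,640.
End of year 4: book value $25,580.
End of year 5: book value $19,520.

$19,520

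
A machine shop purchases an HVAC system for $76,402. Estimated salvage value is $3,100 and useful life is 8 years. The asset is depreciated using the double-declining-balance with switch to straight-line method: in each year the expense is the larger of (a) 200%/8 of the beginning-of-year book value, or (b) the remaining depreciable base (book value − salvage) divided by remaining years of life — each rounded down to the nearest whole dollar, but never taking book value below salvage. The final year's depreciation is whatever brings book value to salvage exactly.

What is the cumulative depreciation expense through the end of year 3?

Depreciable base = $76,402 − $3,100 = $73,302.
Year 1: DB = ⌊$76,402 × 200%/8⌋ = $19,100; SL = ⌊$73,302/8⌋ = $9,162 → take DB $19,100. Book value $57,302.
Year 2: DB = ⌊$57,302 × 200%/8⌋ = $14,325; SL = ⌊$54,202/7⌋ = $7,743 → take DB $14,325. Book value $42,977.
Year 3: DB = ⌊$42,977 × 200%/8⌋ = $10,744; SL = ⌊$39,877/6⌋ = $6,646 → take DB $10,744. Book value $32,233.
Accumulated through year 3 = $76,402 − $32,233 = $44,169.

$44,169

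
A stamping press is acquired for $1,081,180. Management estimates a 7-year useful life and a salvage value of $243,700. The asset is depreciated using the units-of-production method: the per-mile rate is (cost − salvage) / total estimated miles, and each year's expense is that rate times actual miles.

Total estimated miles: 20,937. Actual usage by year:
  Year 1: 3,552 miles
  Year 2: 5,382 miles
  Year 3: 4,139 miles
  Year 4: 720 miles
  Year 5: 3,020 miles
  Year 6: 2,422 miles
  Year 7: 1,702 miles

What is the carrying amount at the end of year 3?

$558,260

Depreciable base = $1,081,180 − $243,700 = $837,480.
Rate = $837,480 / 20,937 miles = $40 per mile.
Year 1: 3,552 × $40 = $142,080. Book value $939,100.
Year 2: 5,382 × $40 = $215,280. Book value $723,820.
Year 3: 4,139 × $40 = $165,560. Book value $558,260.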